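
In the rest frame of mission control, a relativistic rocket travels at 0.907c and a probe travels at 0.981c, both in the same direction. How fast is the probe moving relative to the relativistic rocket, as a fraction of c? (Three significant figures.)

0.671c

Transform to the relativistic rocket's frame: u' = (u − v)/(1 − uv/c²).
u' = (0.981 − 0.907)/(1 − 0.981×0.907) = 0.074/0.110233 = 0.67131.
Speed in the relativistic rocket's frame: 0.671c (in the same direction).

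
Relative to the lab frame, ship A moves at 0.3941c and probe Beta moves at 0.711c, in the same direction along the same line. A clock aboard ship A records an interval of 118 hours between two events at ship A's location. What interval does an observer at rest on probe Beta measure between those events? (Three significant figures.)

131 hours

Speed of ship A in probe Beta's frame: u = (v_A − v_B)/(1 − v_A v_B/c²) = (0.3941 − 0.711)/(1 − 0.3941×0.711) = −0.3169/0.7197949 = −0.44026; |u| = 0.44026c.
At |u| = 0.44026c, γ = (1 − 0.193829)^(−1/2) = 1.1137.
The clock on ship A records proper time, so probe Beta measures Δt = γΔτ = 1.1137 × 118 = 131 hours.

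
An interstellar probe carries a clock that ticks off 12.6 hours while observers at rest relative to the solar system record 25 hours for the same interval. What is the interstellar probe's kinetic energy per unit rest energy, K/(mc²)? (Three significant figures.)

From Δt = γΔτ: γ = 25/12.6 = 1.98413.
K/(mc²) = γ − 1 = 1.98413 − 1 = 0.984.

0.984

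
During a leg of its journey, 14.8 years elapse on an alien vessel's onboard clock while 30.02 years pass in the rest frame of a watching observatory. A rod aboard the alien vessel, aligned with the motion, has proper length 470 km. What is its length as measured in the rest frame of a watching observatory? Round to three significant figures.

The time-dilation ratio gives γ = 30.02/14.8 = 2.02838.
The rod contracts by the same γ: 470 km / 2.02838 = 232 km.

232 km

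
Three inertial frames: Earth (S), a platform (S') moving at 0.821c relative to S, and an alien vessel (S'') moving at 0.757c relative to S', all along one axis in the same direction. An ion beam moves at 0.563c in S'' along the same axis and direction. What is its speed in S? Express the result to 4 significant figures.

Apply u = (u'+v)/(1+u'v) twice. Ion beam in the platform frame: (0.563+0.757)/(1+0.563·0.757) = 1.32/1.426191 = 0.92554c.
That velocity, transformed to the rest frame of Earth: (0.92554+0.821)/(1+0.92554·0.821) = 1.74654/1.75986834 = 0.99243c.

0.9924c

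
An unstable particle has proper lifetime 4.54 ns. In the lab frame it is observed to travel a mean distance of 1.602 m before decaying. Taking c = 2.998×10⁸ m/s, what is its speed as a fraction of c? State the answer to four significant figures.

Let x = d/(cτ) = 1.602 m / (2.998×10⁸ m/s × 4.540×10^-9 s) = 1.177. Since d = βγcτ, x = βγ = β/√(1−β²).
Solving: β² = x²/(1+x²) = 1.38533/2.38533 = 0.580771, so β = 0.7621.

0.7621c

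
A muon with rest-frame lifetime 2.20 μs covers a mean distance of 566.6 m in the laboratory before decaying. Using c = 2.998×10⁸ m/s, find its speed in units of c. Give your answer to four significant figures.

0.6516c

d = βγcτ ⇒ βγ = d/(cτ) = 566.6 m / (659.56 m) = 0.85906.
β = (βγ)/√(1+(βγ)²) = 0.85906/√1.737984 = 0.6516.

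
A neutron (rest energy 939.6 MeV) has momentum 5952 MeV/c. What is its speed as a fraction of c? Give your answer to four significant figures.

pc/(mc²) = 5952/939.6 = 6.3346 = βγ = β/√(1−β²).
So β² = x²/(1 + x²) with x = 6.3346: x² = 40.1272, β² = 40.1272/41.1272 = 0.975685, β = 0.9878.

0.9878c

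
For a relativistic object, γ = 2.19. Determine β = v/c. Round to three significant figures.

β = √(1 − 1/γ²) = √(1 − 1/4.7961) = √0.791497 = 0.890.

0.890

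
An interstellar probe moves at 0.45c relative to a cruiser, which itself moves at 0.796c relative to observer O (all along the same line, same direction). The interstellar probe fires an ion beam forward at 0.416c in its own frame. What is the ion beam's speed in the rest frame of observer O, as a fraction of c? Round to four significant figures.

Apply u = (u'+v)/(1+u'v) twice. Ion beam in the cruiser frame: (0.416+0.45)/(1+0.416·0.45) = 0.866/1.1872 = 0.72945c.
That velocity, transformed to the rest frame of observer O: (0.72945+0.796)/(1+0.72945·0.796) = 1.52545/1.5806422 = 0.96508c.

0.9651c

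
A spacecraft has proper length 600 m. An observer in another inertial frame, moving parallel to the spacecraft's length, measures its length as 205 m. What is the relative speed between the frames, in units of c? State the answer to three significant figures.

Length contraction gives γ = L₀/L = 600/205 = 2.9268.
β = √(1 − 1/γ²) = √0.883262 = 0.940.

0.940c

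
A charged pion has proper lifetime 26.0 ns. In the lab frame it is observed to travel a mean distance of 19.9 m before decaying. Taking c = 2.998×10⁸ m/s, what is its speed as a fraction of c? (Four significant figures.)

0.9311c

Let x = d/(cτ) = 19.90 m / (2.998×10⁸ m/s × 2.600×10^-8 s) = 2.553. Since d = βγcτ, x = βγ = β/√(1−β²).
Solving: β² = x²/(1+x²) = 6.51781/7.51781 = 0.866983, so β = 0.9311.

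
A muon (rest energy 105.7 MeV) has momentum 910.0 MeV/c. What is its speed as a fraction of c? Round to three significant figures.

0.993c

βγ = pc/(mc²) = 910.0/105.7 = 8.6093.
Since γ² = 1 + (βγ)² = 75.12, γ = √75.12 = 8.66718, and β = (βγ)/γ = 8.6093/8.66718 = 0.993.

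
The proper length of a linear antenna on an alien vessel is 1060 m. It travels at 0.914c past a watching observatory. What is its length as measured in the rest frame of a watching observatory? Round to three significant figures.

γ = 1/√(1 − β²) = 1/√(1 − 0.835396) = 1/√0.164604 = 1/0.405714 = 2.4648.
Length contraction: L = L₀/γ = 1060/2.4648 = 430 m.

430 m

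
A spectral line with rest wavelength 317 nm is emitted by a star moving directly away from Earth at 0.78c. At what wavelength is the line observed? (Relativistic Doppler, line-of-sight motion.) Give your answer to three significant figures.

Relativistic Doppler for wavelength: λ_obs = λ_src · √((1+β)/(1−β)).
With β = 0.78: factor = √(1.78/0.22) = 2.8445.
λ_obs = 317 × 2.8445 = 902 nm.

902 nm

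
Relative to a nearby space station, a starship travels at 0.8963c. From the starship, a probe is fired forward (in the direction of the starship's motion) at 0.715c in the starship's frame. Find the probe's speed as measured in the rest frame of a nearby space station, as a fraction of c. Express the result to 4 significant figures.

0.9820c

In units of c, u = (u' + v)/(1 + u'v) with u' = 0.715 and v = 0.8963.
Numerator: 0.715 + 0.8963 = 1.6113. Denominator: 1 + (0.715)(0.8963) = 1.6408545.
u = 1.6113/1.6408545 = 0.98199, so the speed is 0.9820c.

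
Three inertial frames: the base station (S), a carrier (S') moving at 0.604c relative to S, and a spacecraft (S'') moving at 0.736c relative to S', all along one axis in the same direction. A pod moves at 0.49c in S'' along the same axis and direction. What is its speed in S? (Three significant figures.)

0.975c

First combine the pod and spacecraft (S''→S'): u₁ = (0.49 + 0.736)/(1 + 0.49×0.736) = 1.226/1.36064 = 0.90105.
Then combine with the carrier (S'→S): u = (0.90105 + 0.604)/(1 + 0.90105×0.604) = 1.50505/1.5442342 = 0.97463.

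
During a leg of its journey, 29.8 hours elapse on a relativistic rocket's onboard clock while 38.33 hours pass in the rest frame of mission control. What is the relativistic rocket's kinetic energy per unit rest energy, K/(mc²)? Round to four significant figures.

γ = Δt/Δτ = 38.33/29.8 = 1.28624.
Since K = (γ−1)mc², K/(mc²) = 1.28624 − 1 = 0.2862.

0.2862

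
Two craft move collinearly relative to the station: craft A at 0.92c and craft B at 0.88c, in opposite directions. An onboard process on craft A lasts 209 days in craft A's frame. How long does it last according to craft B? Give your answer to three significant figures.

Transform craft A's velocity into craft B's frame: (0.92 + 0.88)/(1 + 0.92·0.88) = 1.8/1.8096, so the relative speed is 0.99469c.
γ for this relative speed: γ = 1/√(1 − 0.989408) = 9.7165.
The clock on craft A records proper time, so craft B measures Δt = γΔτ = 9.7165 × 209 = 2030 days.

2030 days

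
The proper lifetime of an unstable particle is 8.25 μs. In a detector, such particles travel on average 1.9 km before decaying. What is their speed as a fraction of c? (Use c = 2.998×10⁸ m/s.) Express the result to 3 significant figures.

Lab distance = (lab lifetime)·v = γτ·βc, so βγ = d/(cτ) = 1900/(2.998×10⁸ × 8.250×10^-6) = 0.76819.
With βγ = 0.76819: γ² = 1 + (βγ)² = 1.590116, and β = (βγ)/γ = 0.76819/1.261 = 0.609.

0.609c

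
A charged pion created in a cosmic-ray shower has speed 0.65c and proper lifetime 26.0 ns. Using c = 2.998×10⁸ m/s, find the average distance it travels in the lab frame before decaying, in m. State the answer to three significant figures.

6.67 m

β² = 0.4225, so γ = 1/√0.5775 = 1.3159.
Lab-frame lifetime: Δt = γτ = 1.3159 × 26.0 ns = 34.213 ns.
Distance: d = vΔt = 0.65 × 2.998×10⁸ m/s × 3.4213×10^-8 s = 6.67 m.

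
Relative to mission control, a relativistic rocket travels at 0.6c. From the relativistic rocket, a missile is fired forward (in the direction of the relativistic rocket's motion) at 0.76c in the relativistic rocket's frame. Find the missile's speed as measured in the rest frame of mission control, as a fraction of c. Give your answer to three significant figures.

In units of c, u = (u' + v)/(1 + u'v) with u' = 0.76 and v = 0.6.
Numerator: 0.76 + 0.6 = 1.36. Denominator: 1 + (0.76)(0.6) = 1.456.
u = 1.36/1.456 = 0.93407, so the speed is 0.934c.

0.934c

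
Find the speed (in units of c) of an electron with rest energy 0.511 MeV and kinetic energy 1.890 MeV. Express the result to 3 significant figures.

K = (γ−1)mc², so γ = 1 + 1.890/0.511 = 4.6986.
Then v/c = √(1 − γ⁻²) = √(1 − 0.0452963) = √0.9547037 = 0.977.

0.977c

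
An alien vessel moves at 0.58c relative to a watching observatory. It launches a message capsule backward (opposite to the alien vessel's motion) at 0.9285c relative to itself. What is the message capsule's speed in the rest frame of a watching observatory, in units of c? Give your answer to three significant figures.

0.755c

In units of c, u = (u' + v)/(1 + u'v) with u' = −0.9285 and v = 0.58.
Numerator: −0.9285 + 0.58 = −0.3485. Denominator: 1 + (−0.9285)(0.58) = 0.46147.
u = −0.3485/0.46147 = −0.7552, so the speed is 0.755c.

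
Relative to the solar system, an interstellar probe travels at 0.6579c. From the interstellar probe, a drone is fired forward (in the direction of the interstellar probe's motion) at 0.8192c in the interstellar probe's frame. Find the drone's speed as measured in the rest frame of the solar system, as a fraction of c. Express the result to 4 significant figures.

0.9598c

Relativistic velocity addition: u = (u' + v)/(1 + u'v/c²), with u' = 0.8192c and v = 0.6579c.
Numerator: 0.8192 + 0.6579 = 1.4771. Denominator: 1 + (0.8192)(0.6579) = 1.53895168.
u = 1.4771/1.53895168 = 0.95981, so the speed is 0.9598c.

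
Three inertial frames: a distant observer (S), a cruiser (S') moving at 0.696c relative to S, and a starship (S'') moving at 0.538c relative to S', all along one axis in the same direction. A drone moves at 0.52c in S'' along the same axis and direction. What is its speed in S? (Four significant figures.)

First combine the drone and starship (S''→S'): u₁ = (0.52 + 0.538)/(1 + 0.52×0.538) = 1.058/1.27976 = 0.82672.
Then combine with the cruiser (S'→S): u = (0.82672 + 0.696)/(1 + 0.82672×0.696) = 1.52272/1.57539712 = 0.96656.

0.9666c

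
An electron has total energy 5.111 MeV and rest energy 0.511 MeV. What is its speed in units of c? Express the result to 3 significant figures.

0.995c

Total energy E = γmc² gives γ = 5.111/0.511 = 10.002.
Hence β = √(1 − 1/γ²) = √(1 − 0.009996) = √0.990004 = 0.995.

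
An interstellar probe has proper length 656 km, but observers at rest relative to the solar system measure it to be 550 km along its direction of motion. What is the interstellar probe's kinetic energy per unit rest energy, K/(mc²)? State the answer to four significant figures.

0.1927

Length contraction gives γ = L₀/L = 656/550 = 1.19273.
Since K = (γ−1)mc², K/(mc²) = 1.19273 − 1 = 0.1927.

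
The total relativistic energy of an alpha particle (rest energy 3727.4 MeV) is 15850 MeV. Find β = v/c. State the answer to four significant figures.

0.9720

γ = E/(mc²) = 15850/3727.4 = 4.2523.
β = √(1 − 1/γ²) = √(1 − 0.0553034) = √0.9446966 = 0.9720.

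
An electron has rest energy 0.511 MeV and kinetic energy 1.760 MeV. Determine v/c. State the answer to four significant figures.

K = (γ−1)mc², so γ = 1 + 1.760/0.511 = 4.4442.
Then v/c = √(1 − γ⁻²) = √(1 − 0.0506306) = √0.9493694 = 0.9744.

0.9744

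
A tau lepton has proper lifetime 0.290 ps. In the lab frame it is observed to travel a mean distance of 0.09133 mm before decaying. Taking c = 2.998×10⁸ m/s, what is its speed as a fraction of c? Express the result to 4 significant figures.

0.7243c

d = βγcτ ⇒ βγ = d/(cτ) = 9.133×10^-5 m / (8.6942×10^-5 m) = 1.0505.
β = (βγ)/√(1+(βγ)²) = 1.0505/√2.10355 = 0.7243.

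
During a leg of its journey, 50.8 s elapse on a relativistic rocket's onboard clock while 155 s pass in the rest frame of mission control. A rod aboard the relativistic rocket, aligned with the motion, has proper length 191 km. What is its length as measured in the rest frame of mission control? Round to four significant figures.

62.60 km

γ = Δt/Δτ = 155/50.8 = 3.05118.
L = L₀/γ = 191/3.05118 = 62.60 km.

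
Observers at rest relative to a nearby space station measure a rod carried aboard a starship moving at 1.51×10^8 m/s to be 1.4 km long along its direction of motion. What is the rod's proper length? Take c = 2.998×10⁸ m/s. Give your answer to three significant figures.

1.62 km

β = v/c = (1.51×10^8 m/s)/(2.998×10⁸ m/s) = 0.503669.
With β = 0.503669, γ = 1/√(1 − 0.503669²) = 1/√0.7463175 = 1.1575.
Proper length: L₀ = γ·L = 1.1575 × 1.4 = 1.62 km.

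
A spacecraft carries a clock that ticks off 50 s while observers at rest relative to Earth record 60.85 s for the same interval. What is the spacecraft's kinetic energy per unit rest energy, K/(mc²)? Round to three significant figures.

0.217

The time-dilation ratio gives γ = 60.85/50 = 1.217.
Since K = (γ−1)mc², K/(mc²) = 1.217 − 1 = 0.217.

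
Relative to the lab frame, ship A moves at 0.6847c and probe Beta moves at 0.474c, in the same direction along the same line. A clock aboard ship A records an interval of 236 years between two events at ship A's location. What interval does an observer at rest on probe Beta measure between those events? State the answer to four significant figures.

Speed of ship A in probe Beta's frame: u = (v_A − v_B)/(1 − v_A v_B/c²) = (0.6847 − 0.474)/(1 − 0.6847×0.474) = 0.2107/0.6754522 = 0.31194; |u| = 0.31194c.
γ for this relative speed: γ = 1/√(1 − 0.0973066) = 1.0525.
The clock on ship A records proper time, so probe Beta measures Δt = γΔτ = 1.0525 × 236 = 248.4 years.

248.4 years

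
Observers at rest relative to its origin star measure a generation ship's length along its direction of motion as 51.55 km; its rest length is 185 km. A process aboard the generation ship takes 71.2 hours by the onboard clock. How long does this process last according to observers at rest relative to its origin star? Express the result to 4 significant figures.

γ = L₀/L = 185/51.55 = 3.58875.
The same γ dilates the second interval: 3.58875 × 71.2 hours = 255.5 hours.

255.5 hours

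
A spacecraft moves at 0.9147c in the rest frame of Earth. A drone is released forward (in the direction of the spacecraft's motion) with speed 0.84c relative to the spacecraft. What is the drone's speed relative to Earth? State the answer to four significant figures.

Relativistic velocity addition: u = (u' + v)/(1 + u'v/c²), with u' = 0.84c and v = 0.9147c.
Numerator: 0.84 + 0.9147 = 1.7547. Denominator: 1 + (0.84)(0.9147) = 1.768348.
u = 1.7547/1.768348 = 0.99228, so the speed is 0.9923c.

0.9923c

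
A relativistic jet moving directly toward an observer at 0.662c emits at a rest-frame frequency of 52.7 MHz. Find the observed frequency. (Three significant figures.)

Relativistic Doppler (source moving toward): f_obs = f_src · √((1+β)/(1−β)).
With β = 0.662: factor = √(1.662/0.338) = 2.2175.
f_obs = 52.7 × 2.2175 = 117 MHz.

117 MHz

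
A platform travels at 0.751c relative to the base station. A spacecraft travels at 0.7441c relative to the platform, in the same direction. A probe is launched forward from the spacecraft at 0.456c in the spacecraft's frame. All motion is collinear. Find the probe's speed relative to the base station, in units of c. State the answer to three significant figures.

0.985c

First combine the probe and spacecraft (S''→S'): u₁ = (0.456 + 0.7441)/(1 + 0.456×0.7441) = 1.2001/1.3393096 = 0.89606.
Then combine with the platform (S'→S): u = (0.89606 + 0.751)/(1 + 0.89606×0.751) = 1.64706/1.67294106 = 0.98453.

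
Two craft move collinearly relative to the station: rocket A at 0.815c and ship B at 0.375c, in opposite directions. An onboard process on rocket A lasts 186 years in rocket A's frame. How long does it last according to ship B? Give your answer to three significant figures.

Speed of rocket A in ship B's frame: u = (v_A + v_B)/(1 + v_A v_B/c²) = (0.815 + 0.375)/(1 + 0.815×0.375) = 1.19/1.305625 = 0.91144; |u| = 0.91144c.
At |u| = 0.91144c, γ = (1 − 0.830723)^(−1/2) = 2.4305.
Rocket A's interval is proper; time dilation gives Δt_B = γΔτ = 2.4305 × 186 years = 452 years.

452 years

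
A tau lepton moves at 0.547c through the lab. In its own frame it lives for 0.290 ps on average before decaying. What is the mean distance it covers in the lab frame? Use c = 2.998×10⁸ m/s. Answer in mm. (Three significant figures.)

0.0568 mm

γ = 1/√(1 − β²) = 1/√(1 − 0.299209) = 1/√0.700791 = 1/0.837133 = 1.1946.
Lab-frame lifetime: Δt = γτ = 1.1946 × 0.290 ps = 0.34643 ps.
Distance: d = vΔt = 0.547 × 2.998×10⁸ m/s × 3.4643×10^-13 s = 5.68×10^-5 m = 0.0568 mm.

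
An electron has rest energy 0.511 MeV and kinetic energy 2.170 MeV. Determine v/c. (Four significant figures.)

K = (γ−1)mc², so γ = 1 + 2.170/0.511 = 5.2466.
Then v/c = √(1 − γ⁻²) = √(1 − 0.0363282) = √0.9636718 = 0.9817.

0.9817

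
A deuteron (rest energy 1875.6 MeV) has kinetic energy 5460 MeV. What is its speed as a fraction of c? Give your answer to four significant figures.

K = (γ−1)mc², so γ = 1 + 5460/1875.6 = 3.9111.
Then v/c = √(1 − γ⁻²) = √(1 − 0.0653736) = √0.9346264 = 0.9668.

0.9668c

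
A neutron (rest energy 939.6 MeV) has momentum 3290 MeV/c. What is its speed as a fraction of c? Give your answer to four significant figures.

0.9616c

pc/(mc²) = 3290/939.6 = 3.5015 = βγ = β/√(1−β²).
So β² = x²/(1 + x²) with x = 3.5015: x² = 12.2605, β² = 12.2605/13.2605 = 0.924588, β = 0.9616.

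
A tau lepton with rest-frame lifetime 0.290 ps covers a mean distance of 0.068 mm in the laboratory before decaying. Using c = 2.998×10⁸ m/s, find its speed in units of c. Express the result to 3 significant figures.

0.616c

d = βγcτ ⇒ βγ = d/(cτ) = 6.800×10^-5 m / (8.6942×10^-5 m) = 0.78213.
β = (βγ)/√(1+(βγ)²) = 0.78213/√1.611727 = 0.616.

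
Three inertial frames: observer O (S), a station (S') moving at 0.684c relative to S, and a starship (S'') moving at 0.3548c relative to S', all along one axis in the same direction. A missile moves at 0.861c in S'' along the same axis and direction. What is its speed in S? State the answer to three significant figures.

0.987c

Compose velocities in two stages. Stage 1 (into S'): u₁ = (0.861+0.3548)/(1+0.861×0.3548) = 0.9313.
Stage 2 (into S): u = (0.9313+0.684)/(1+0.9313×0.684) = 0.98674, so the speed is 0.987c.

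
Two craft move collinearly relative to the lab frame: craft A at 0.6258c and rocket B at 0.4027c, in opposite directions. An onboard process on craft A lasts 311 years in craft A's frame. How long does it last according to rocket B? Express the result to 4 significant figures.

545.4 years

Speed of craft A in rocket B's frame: u = (v_A + v_B)/(1 + v_A v_B/c²) = (0.6258 + 0.4027)/(1 + 0.6258×0.4027) = 1.0285/1.25200966 = 0.82148; |u| = 0.82148c.
γ for this relative speed: γ = 1/√(1 − 0.674829) = 1.7537.
Craft A's interval is proper; time dilation gives Δt_B = γΔτ = 1.7537 × 311 years = 545.4 years.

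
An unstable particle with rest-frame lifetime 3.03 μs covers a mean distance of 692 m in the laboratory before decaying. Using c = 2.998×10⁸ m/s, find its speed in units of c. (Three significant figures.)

Let x = d/(cτ) = 692.0 m / (2.998×10⁸ m/s × 3.030×10^-6 s) = 0.76178. Since d = βγcτ, x = βγ = β/√(1−β²).
Solving: β² = x²/(1+x²) = 0.580309/1.580309 = 0.367212, so β = 0.606.

0.606c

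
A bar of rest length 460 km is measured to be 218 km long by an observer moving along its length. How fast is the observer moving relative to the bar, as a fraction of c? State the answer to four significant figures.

0.8806c

Length contraction gives γ = L₀/L = 460/218 = 2.1101.
β = √(1 − 1/γ²) = √0.775408 = 0.8806.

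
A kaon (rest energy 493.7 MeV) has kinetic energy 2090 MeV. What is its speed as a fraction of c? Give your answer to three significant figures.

0.982c

K = (γ−1)mc², so γ = 1 + 2090/493.7 = 5.2333.
Then v/c = √(1 − γ⁻²) = √(1 − 0.0365131) = √0.9634869 = 0.982.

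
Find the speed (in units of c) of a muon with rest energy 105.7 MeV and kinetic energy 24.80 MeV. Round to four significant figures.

K = (γ−1)mc², so γ = 1 + 24.80/105.7 = 1.2346.
Then v/c = √(1 − γ⁻²) = √(1 − 0.656066) = √0.343934 = 0.5865.

0.5865c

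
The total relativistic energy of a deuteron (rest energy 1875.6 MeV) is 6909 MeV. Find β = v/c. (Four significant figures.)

0.9624

Total energy E = γmc² gives γ = 6909/1875.6 = 3.6836.
Hence β = √(1 − 1/γ²) = √(1 − 0.0736979) = √0.9263021 = 0.9624.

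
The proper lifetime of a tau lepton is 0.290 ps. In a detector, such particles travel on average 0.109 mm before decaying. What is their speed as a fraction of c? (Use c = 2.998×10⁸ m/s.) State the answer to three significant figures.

0.782c

Let x = d/(cτ) = 1.090×10^-4 m / (2.998×10⁸ m/s × 2.900×10^-13 s) = 1.2537. Since d = βγcτ, x = βγ = β/√(1−β²).
Solving: β² = x²/(1+x²) = 1.57176/2.57176 = 0.611161, so β = 0.782.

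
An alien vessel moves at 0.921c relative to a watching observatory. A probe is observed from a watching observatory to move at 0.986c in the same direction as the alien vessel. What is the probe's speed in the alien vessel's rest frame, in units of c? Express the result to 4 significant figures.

Transform to the alien vessel's frame: u' = (u − v)/(1 − uv/c²).
u' = (0.986 − 0.921)/(1 − 0.986×0.921) = 0.065/0.091894 = 0.70734.
Speed in the alien vessel's frame: 0.7073c (in the same direction).

0.7073c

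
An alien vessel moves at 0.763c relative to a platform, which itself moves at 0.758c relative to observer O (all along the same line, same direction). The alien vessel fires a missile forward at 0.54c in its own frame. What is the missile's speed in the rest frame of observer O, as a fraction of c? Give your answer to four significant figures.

0.9890c

First combine the missile and alien vessel (S''→S'): u₁ = (0.54 + 0.763)/(1 + 0.54×0.763) = 1.303/1.41202 = 0.92279.
Then combine with the platform (S'→S): u = (0.92279 + 0.758)/(1 + 0.92279×0.758) = 1.68079/1.69947482 = 0.98901.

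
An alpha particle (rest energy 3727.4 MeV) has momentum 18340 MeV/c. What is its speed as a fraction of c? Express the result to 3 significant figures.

0.980c

pc/(mc²) = 18340/3727.4 = 4.9203 = βγ = β/√(1−β²).
So β² = x²/(1 + x²) with x = 4.9203: x² = 24.2094, β² = 24.2094/25.2094 = 0.960332, β = 0.980.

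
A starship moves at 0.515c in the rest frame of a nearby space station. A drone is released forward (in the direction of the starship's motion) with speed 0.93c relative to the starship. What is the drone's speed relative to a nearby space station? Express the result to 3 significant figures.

0.977c

In units of c, u = (u' + v)/(1 + u'v) with u' = 0.93 and v = 0.515.
Numerator: 0.93 + 0.515 = 1.445. Denominator: 1 + (0.93)(0.515) = 1.47895.
u = 1.445/1.47895 = 0.97704, so the speed is 0.977c.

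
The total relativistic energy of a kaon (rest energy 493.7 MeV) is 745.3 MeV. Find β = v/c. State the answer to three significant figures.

γ = E/(mc²) = 745.3/493.7 = 1.5096.
β = √(1 − 1/γ²) = √(1 − 0.43881) = √0.56119 = 0.749.

0.749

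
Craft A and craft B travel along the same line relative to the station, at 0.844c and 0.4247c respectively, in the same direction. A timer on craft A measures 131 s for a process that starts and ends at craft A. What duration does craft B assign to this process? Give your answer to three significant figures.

173 s

The velocity of craft A relative to craft B is (0.844 − 0.4247)c / (1 − 0.844×0.4247) = 0.65357c; relative speed 0.65357c.
γ for this relative speed: γ = 1/√(1 − 0.427154) = 1.3212.
The clock on craft A records proper time, so craft B measures Δt = γΔτ = 1.3212 × 131 = 173 s.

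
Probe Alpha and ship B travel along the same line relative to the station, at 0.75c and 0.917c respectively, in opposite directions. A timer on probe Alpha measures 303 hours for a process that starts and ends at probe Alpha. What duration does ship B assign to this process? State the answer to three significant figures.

1940 hours

Transform probe Alpha's velocity into ship B's frame: (0.75 + 0.917)/(1 + 0.75·0.917) = 1.667/1.68775, so the relative speed is 0.98771c.
γ for this relative speed: γ = 1/√(1 − 0.975571) = 6.398.
The clock on probe Alpha records proper time, so ship B measures Δt = γΔτ = 6.398 × 303 = 1940 hours.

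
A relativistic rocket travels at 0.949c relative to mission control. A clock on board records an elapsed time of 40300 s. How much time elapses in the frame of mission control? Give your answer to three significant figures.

1.28×10^5 s

β² = 0.900601, so γ = 1/√0.099399 = 3.1718.
The onboard clock measures proper time, so the interval in the rest frame of mission control is dilated: Δt = γ·Δτ = 3.1718 × 40300 s = 1.28×10^5 s.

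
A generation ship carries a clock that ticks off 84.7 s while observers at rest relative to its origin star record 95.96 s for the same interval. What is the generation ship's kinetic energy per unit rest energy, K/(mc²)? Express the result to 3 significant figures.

From Δt = γΔτ: γ = 95.96/84.7 = 1.13294.
K/(mc²) = γ − 1 = 1.13294 − 1 = 0.133.

0.133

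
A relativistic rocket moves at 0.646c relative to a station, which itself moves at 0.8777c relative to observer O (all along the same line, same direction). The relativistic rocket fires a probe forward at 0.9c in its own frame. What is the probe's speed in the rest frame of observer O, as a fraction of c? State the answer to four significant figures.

0.9985c

First combine the probe and relativistic rocket (S''→S'): u₁ = (0.9 + 0.646)/(1 + 0.9×0.646) = 1.546/1.5814 = 0.97761.
Then combine with the station (S'→S): u = (0.97761 + 0.8777)/(1 + 0.97761×0.8777) = 1.85531/1.858048297 = 0.99853.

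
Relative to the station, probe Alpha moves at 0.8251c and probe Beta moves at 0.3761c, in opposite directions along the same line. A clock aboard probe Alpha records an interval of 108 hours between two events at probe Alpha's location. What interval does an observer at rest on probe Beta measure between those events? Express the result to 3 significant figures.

The velocity of probe Alpha relative to probe Beta is (0.8251 + 0.3761)c / (1 + 0.8251×0.3761) = 0.91672c; relative speed 0.91672c.
γ for this relative speed: γ = 1/√(1 − 0.840376) = 2.5029.
The clock on probe Alpha records proper time, so probe Beta measures Δt = γΔτ = 2.5029 × 108 = 270 hours.

270 hours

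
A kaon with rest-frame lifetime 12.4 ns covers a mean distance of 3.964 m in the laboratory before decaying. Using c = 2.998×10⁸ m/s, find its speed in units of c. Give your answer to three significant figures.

Lab distance = (lab lifetime)·v = γτ·βc, so βγ = d/(cτ) = 3.964/(2.998×10⁸ × 1.240×10^-8) = 1.0663.
With βγ = 1.0663: γ² = 1 + (βγ)² = 2.137, and β = (βγ)/γ = 1.0663/1.46185 = 0.729.

0.729c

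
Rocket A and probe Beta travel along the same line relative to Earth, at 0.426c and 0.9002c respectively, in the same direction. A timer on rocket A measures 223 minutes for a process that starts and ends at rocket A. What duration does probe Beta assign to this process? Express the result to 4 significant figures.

349.0 minutes

The velocity of rocket A relative to probe Beta is (0.426 − 0.9002)c / (1 − 0.426×0.9002) = −0.76916c; relative speed 0.76916c.
γ for this relative speed: γ = 1/√(1 − 0.591607) = 1.5648.
The clock on rocket A records proper time, so probe Beta measures Δt = γΔτ = 1.5648 × 223 = 349.0 minutes.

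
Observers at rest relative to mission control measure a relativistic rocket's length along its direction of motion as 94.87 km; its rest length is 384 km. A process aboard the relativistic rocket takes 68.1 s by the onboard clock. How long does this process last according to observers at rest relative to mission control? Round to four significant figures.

From L = L₀/γ: γ = 384/94.87 = 4.04764.
Δt = γΔτ = 4.04764 × 68.1 = 275.6 s.

275.6 s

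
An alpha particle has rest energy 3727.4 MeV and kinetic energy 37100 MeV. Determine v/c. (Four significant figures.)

0.9958

γ = 1 + K/(mc²) = 1 + 37100/3727.4 = 10.953.
β = √(1 − 1/γ²) = √(1 − 0.00833554) = √0.99166446 = 0.9958.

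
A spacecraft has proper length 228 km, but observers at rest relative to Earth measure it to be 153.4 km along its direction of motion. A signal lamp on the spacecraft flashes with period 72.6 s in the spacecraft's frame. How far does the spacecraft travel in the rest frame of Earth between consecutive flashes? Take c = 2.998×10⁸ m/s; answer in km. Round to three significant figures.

2.39×10^7 km

From L = L₀/γ: γ = 228/153.4 = 1.48631.
β = √(1 − 1/γ²) = 0.73982. Lab-frame period = γτ = 1.48631×72.6 s = 107.91 s. Distance = βc × γτ = 0.73982 × 2.998×10⁸ m/s × 107.91 s = 2.3934×10^10 m = 2.39×10^7 km.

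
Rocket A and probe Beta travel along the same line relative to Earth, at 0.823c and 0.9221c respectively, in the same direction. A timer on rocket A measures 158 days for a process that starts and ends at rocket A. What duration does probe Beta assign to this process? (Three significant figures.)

173 days

Transform rocket A's velocity into probe Beta's frame: (0.823 − 0.9221)/(1 − 0.823·0.9221) = −0.0991/0.2411117, so the relative speed is 0.41101c.
γ for this relative speed: γ = 1/√(1 − 0.168929) = 1.0969.
Rocket A's interval is proper; time dilation gives Δt_B = γΔτ = 1.0969 × 158 days = 173 days.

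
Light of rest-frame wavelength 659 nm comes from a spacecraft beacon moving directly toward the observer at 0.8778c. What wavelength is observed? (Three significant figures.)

Relativistic Doppler for wavelength: λ_obs = λ_src · √((1−β)/(1+β)).
With β = 0.8778: factor = √(0.1222/1.8778) = 0.2551.
λ_obs = 659 × 0.2551 = 168 nm.

168 nm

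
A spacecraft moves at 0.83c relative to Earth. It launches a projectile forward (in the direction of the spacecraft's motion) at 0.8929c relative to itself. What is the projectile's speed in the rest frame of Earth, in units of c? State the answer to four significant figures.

In units of c, u = (u' + v)/(1 + u'v) with u' = 0.8929 and v = 0.83.
Numerator: 0.8929 + 0.83 = 1.7229. Denominator: 1 + (0.8929)(0.83) = 1.741107.
u = 1.7229/1.741107 = 0.98954, so the speed is 0.9895c.

0.9895c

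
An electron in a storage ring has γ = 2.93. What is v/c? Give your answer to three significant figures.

β = √(1 − 1/γ²) = √(1 − 1/8.5849) = √0.883516 = 0.940.

0.940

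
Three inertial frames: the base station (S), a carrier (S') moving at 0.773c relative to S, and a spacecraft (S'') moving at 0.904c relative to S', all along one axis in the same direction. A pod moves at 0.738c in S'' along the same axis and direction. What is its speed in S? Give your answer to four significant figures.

First combine the pod and spacecraft (S''→S'): u₁ = (0.738 + 0.904)/(1 + 0.738×0.904) = 1.642/1.667152 = 0.98491.
Then combine with the carrier (S'→S): u = (0.98491 + 0.773)/(1 + 0.98491×0.773) = 1.75791/1.76133543 = 0.99806.

0.9981c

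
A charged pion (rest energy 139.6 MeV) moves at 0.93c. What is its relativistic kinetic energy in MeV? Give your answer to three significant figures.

240 MeV

Lorentz factor: γ = (1 − 0.8649)^(−1/2) = 2.7206.
Kinetic energy: K = (γ − 1)mc² = (2.7206 − 1) × 139.6 MeV = 1.7206 × 139.6 = 240 MeV.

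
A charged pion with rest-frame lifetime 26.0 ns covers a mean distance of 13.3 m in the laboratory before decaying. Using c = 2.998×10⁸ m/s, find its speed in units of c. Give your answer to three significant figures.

Let x = d/(cτ) = 13.30 m / (2.998×10⁸ m/s × 2.600×10^-8 s) = 1.7063. Since d = βγcτ, x = βγ = β/√(1−β²).
Solving: β² = x²/(1+x²) = 2.91146/3.91146 = 0.744341, so β = 0.863.

0.863c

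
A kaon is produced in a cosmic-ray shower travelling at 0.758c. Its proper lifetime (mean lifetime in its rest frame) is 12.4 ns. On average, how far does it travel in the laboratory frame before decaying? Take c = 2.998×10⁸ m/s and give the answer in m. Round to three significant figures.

4.32 m

β² = 0.574564, so γ = 1/√0.425436 = 1.5331.
Lab-frame lifetime: Δt = γτ = 1.5331 × 12.4 ns = 19.01 ns.
Distance: d = vΔt = 0.758 × 2.998×10⁸ m/s × 1.9010×10^-8 s = 4.32 m.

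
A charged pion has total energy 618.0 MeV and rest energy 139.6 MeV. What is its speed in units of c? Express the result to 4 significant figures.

Total energy E = γmc² gives γ = 618.0/139.6 = 4.4269.
Hence β = √(1 − 1/γ²) = √(1 − 0.0510271) = √0.9489729 = 0.9742.

0.9742c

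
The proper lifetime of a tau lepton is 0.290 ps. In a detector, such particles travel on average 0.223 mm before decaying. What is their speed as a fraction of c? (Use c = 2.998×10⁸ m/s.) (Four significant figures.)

0.9317c

Lab distance = (lab lifetime)·v = γτ·βc, so βγ = d/(cτ) = 2.230×10^-4/(2.998×10⁸ × 2.900×10^-13) = 2.5649.
With βγ = 2.5649: γ² = 1 + (βγ)² = 7.57871, and β = (βγ)/γ = 2.5649/2.75295 = 0.9317.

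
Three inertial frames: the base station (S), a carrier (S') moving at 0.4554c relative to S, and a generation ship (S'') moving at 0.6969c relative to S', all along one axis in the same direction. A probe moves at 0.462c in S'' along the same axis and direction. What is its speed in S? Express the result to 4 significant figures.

0.9520c

First combine the probe and generation ship (S''→S'): u₁ = (0.462 + 0.6969)/(1 + 0.462×0.6969) = 1.1589/1.3219678 = 0.87665.
Then combine with the carrier (S'→S): u = (0.87665 + 0.4554)/(1 + 0.87665×0.4554) = 1.33205/1.39922641 = 0.95199.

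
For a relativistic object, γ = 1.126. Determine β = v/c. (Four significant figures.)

β = √(1 − 1/γ²) = √(1 − 1/1.267876) = √0.211279 = 0.4597.

0.4597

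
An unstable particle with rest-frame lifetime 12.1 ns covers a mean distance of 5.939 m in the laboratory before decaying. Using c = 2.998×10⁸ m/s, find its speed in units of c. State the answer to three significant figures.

0.853c

Lab distance = (lab lifetime)·v = γτ·βc, so βγ = d/(cτ) = 5.939/(2.998×10⁸ × 1.210×10^-8) = 1.6372.
With βγ = 1.6372: γ² = 1 + (βγ)² = 3.68042, and β = (βγ)/γ = 1.6372/1.91844 = 0.853.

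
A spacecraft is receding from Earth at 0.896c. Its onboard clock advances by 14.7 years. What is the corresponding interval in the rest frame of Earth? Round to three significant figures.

33.1 years

With β = 0.896, γ = 1/√(1 − 0.896²) = 1/√0.197184 = 2.252.
The onboard clock measures proper time, so the interval in the rest frame of Earth is dilated: Δt = γ·Δτ = 2.252 × 14.7 years = 33.1 years.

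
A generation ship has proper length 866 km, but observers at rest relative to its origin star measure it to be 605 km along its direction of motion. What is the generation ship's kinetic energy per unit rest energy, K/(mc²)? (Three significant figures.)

0.431

γ = L₀/L = 866/605 = 1.4314.
Since K = (γ−1)mc², K/(mc²) = 1.4314 − 1 = 0.431.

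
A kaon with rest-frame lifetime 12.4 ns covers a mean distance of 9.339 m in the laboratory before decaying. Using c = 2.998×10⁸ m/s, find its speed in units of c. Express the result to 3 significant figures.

Let x = d/(cτ) = 9.339 m / (2.998×10⁸ m/s × 1.240×10^-8 s) = 2.5122. Since d = βγcτ, x = βγ = β/√(1−β²).
Solving: β² = x²/(1+x²) = 6.31115/7.31115 = 0.863223, so β = 0.929.

0.929c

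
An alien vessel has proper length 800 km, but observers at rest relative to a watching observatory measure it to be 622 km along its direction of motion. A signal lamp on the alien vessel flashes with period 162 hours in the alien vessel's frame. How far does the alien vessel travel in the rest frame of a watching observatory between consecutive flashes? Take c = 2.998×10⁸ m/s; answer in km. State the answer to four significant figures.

1.414×10^11 km

Length contraction gives γ = L₀/L = 800/622 = 1.28617.
β = √(1 − 1/γ²) = 0.62888. Lab-frame period = γτ = 1.28617×162 hours = 208.36 hours. Distance = βc × γτ = 0.62888 × 2.998×10⁸ m/s × 750096 s = 1.4142×10^14 m = 1.414×10^11 km.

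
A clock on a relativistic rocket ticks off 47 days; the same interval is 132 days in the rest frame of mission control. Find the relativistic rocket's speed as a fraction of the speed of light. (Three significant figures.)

0.934c

γ = Δt/Δτ = 132/47 = 2.8085.
β = √(1 − 1/γ²) = √(1 − 0.12678) = √0.87322 = 0.934.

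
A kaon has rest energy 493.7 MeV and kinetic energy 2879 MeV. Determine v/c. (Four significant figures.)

K = (γ−1)mc², so γ = 1 + 2879/493.7 = 6.8315.
Then v/c = √(1 − γ⁻²) = √(1 − 0.0214273) = √0.9785727 = 0.9892.

0.9892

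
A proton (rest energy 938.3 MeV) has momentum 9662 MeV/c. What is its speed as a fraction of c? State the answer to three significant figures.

βγ = pc/(mc²) = 9662/938.3 = 10.297.
Since γ² = 1 + (βγ)² = 107.028, γ = √107.028 = 10.3454, and β = (βγ)/γ = 10.297/10.3454 = 0.995.

0.995c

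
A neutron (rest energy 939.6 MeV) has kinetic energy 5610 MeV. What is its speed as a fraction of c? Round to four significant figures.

0.9897c

γ = 1 + K/(mc²) = 1 + 5610/939.6 = 6.9706.
β = √(1 − 1/γ²) = √(1 − 0.0205807) = √0.9794193 = 0.9897.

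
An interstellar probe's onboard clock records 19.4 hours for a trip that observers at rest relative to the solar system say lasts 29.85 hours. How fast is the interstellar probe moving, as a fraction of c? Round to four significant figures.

0.7600c

γ = Δt/Δτ = 29.85/19.4 = 1.5387.
β = √(1 − 1/γ²) = √(1 − 0.422369) = √0.577631 = 0.7600.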